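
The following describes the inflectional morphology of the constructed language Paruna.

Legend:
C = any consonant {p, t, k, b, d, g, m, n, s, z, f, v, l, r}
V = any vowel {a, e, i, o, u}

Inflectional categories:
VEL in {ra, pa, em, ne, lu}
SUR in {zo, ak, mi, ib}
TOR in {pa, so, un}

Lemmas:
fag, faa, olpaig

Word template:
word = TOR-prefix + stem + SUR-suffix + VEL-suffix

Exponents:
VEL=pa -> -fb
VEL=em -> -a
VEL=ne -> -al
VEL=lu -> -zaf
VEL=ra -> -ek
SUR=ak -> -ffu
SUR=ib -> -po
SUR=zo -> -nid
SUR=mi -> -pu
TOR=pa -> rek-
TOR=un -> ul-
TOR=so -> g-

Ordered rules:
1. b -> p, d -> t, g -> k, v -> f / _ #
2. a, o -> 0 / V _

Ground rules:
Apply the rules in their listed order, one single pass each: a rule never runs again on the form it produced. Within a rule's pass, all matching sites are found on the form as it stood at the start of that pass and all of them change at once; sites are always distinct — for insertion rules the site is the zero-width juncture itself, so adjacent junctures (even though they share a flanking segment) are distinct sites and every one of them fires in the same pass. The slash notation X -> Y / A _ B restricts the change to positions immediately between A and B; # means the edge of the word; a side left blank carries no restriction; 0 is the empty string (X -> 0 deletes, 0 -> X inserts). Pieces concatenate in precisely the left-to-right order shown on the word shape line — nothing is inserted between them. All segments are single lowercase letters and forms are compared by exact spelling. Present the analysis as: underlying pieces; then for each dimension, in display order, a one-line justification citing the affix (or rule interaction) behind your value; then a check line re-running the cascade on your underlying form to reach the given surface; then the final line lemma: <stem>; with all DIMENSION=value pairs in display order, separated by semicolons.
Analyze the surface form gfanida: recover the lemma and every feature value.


underlying: g-faa-nid-a
VEL=em - signalled by the affix -a
SUR=zo - signalled by the affix -nid
TOR=so - signalled by the affix g-
check: gfaanida -> gfaanida -> gfanida
lemma: faa; VEL=em; SUR=zo; TOR=so


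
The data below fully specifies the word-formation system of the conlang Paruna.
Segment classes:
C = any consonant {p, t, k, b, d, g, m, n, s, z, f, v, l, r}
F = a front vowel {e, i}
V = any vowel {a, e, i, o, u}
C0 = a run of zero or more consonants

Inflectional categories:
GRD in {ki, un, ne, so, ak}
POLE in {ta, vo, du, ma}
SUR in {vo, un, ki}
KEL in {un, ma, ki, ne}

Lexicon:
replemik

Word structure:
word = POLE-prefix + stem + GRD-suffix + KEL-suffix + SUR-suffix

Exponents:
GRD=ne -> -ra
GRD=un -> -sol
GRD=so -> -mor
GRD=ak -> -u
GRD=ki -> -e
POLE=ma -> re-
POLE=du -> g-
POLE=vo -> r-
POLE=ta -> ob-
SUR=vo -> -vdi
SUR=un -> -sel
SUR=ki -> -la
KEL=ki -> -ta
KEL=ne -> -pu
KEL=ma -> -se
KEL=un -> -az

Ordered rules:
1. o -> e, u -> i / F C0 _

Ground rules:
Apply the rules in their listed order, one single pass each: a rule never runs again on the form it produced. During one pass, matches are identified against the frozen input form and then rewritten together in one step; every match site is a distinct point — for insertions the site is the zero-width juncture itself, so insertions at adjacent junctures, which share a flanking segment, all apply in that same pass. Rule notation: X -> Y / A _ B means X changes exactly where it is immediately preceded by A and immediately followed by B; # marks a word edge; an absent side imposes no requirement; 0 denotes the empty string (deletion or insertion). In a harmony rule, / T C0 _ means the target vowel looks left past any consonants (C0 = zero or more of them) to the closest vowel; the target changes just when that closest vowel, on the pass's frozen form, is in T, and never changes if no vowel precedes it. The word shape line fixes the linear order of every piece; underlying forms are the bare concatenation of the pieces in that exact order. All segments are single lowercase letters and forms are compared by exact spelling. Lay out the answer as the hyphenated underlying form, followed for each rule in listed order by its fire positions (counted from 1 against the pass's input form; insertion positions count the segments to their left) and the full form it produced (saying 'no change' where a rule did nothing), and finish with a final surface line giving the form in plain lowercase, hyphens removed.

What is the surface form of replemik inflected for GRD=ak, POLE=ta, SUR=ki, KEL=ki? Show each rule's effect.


underlying: ob-replemik-u-ta-la
1. o -> e, u -> i / F C0 _: fires at position(s) 11: obreplemikitala
surface: obreplemikitala


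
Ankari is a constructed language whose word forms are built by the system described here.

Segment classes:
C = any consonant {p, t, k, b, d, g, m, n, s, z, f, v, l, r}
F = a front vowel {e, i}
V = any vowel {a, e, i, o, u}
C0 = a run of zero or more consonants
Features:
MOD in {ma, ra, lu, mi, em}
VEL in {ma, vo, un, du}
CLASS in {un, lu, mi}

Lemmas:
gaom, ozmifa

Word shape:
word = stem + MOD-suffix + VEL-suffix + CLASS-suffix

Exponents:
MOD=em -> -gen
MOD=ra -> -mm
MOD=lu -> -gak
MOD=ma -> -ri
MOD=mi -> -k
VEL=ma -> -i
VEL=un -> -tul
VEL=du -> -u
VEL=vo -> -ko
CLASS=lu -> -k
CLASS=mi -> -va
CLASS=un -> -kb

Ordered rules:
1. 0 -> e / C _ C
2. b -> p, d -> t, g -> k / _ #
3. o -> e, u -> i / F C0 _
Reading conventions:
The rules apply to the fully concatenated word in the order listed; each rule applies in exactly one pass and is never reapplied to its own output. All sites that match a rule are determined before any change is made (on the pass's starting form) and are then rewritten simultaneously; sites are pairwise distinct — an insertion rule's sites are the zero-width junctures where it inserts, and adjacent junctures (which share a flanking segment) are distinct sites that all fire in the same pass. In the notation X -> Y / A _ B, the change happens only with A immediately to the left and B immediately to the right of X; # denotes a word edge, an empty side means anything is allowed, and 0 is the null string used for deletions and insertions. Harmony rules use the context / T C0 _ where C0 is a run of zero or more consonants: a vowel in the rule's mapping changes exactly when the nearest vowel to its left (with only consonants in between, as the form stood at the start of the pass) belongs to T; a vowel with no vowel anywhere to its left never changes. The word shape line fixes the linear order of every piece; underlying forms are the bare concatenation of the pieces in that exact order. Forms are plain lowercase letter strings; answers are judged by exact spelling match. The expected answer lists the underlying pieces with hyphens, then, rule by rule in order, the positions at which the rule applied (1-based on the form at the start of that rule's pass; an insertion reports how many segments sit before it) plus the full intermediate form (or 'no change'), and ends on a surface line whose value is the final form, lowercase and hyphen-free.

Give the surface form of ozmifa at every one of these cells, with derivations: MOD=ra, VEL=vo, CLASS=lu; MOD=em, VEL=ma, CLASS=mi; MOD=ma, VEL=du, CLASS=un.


cell MOD=ra, VEL=vo, CLASS=lu:
underlying: ozmifa-mm-ko-k
1. 0 -> e / C _ C: inserts after position(s) 2, 7, 8: ozemifamemekok
2. b -> p, d -> t, g -> k / _ #: no change
3. o -> e, u -> i / F C0 _: fires at position(s) 13: ozemifamemekek
surface: ozemifamemekek

cell MOD=em, VEL=ma, CLASS=mi:
underlying: ozmifa-gen-i-va
1. 0 -> e / C _ C: inserts after position(s) 2: ozemifageniva
2. b -> p, d -> t, g -> k / _ #: no change
3. o -> e, u -> i / F C0 _: no change
surface: ozemifageniva

cell MOD=ma, VEL=du, CLASS=un:
underlying: ozmifa-ri-u-kb
1. 0 -> e / C _ C: inserts after position(s) 2, 10: ozemifariukeb
2. b -> p, d -> t, g -> k / _ #: fires at position(s) 13: ozemifariukep
3. o -> e, u -> i / F C0 _: fires at position(s) 10: ozemifariikep
surface: ozemifariikep


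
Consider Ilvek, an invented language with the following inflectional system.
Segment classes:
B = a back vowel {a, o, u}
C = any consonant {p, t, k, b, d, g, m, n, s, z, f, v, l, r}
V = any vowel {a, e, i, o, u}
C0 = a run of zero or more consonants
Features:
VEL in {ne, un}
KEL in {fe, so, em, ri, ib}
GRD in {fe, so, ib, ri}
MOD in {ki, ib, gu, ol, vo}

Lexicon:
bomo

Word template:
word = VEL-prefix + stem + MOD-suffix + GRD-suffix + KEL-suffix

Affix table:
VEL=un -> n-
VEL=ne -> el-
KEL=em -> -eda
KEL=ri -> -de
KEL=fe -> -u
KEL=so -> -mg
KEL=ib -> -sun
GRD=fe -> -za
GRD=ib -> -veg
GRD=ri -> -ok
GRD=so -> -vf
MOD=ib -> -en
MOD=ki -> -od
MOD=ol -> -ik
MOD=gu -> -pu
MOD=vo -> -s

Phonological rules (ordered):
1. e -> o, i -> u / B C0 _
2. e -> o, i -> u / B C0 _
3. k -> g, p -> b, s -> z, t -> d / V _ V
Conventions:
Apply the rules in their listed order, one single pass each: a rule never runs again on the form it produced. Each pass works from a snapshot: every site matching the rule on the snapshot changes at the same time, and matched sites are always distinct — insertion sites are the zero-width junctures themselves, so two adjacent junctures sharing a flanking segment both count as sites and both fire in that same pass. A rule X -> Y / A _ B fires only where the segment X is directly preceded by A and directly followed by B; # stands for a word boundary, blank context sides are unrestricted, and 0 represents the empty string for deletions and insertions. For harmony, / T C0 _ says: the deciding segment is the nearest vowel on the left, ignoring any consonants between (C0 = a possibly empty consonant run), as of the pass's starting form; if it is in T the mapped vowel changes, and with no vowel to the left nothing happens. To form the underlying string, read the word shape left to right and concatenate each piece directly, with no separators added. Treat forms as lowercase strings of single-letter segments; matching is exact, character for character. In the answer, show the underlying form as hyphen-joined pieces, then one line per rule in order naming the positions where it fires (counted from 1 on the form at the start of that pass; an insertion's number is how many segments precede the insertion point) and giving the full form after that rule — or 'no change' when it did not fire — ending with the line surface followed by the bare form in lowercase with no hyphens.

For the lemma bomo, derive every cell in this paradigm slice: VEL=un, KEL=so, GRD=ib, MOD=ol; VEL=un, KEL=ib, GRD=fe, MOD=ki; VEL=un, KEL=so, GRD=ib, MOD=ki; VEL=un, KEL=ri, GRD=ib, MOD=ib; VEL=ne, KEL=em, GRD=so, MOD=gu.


cell VEL=un, KEL=so, GRD=ib, MOD=ol:
underlying: n-bomo-ik-veg-mg
1. e -> o, i -> u / B C0 _: fires at position(s) 6: nbomoukvegmg
2. e -> o, i -> u / B C0 _: fires at position(s) 9: nbomoukvogmg
3. k -> g, p -> b, s -> z, t -> d / V _ V: no change
surface: nbomoukvogmg

cell VEL=un, KEL=ib, GRD=fe, MOD=ki:
underlying: n-bomo-od-za-sun
1. e -> o, i -> u / B C0 _: no change
2. e -> o, i -> u / B C0 _: no change
3. k -> g, p -> b, s -> z, t -> d / V _ V: fires at position(s) 10: nbomoodzazun
surface: nbomoodzazun

cell VEL=un, KEL=so, GRD=ib, MOD=ki:
underlying: n-bomo-od-veg-mg
1. e -> o, i -> u / B C0 _: fires at position(s) 9: nbomoodvogmg
2. e -> o, i -> u / B C0 _: no change
3. k -> g, p -> b, s -> z, t -> d / V _ V: no change
surface: nbomoodvogmg

cell VEL=un, KEL=ri, GRD=ib, MOD=ib:
underlying: n-bomo-en-veg-de
1. e -> o, i -> u / B C0 _: fires at position(s) 6: nbomoonvegde
2. e -> o, i -> u / B C0 _: fires at position(s) 9: nbomoonvogde
3. k -> g, p -> b, s -> z, t -> d / V _ V: no change
surface: nbomoonvogde

cell VEL=ne, KEL=em, GRD=so, MOD=gu:
underlying: el-bomo-pu-vf-eda
1. e -> o, i -> u / B C0 _: fires at position(s) 11: elbomopuvfoda
2. e -> o, i -> u / B C0 _: no change
3. k -> g, p -> b, s -> z, t -> d / V _ V: fires at position(s) 7: elbomobuvfoda
surface: elbomobuvfoda


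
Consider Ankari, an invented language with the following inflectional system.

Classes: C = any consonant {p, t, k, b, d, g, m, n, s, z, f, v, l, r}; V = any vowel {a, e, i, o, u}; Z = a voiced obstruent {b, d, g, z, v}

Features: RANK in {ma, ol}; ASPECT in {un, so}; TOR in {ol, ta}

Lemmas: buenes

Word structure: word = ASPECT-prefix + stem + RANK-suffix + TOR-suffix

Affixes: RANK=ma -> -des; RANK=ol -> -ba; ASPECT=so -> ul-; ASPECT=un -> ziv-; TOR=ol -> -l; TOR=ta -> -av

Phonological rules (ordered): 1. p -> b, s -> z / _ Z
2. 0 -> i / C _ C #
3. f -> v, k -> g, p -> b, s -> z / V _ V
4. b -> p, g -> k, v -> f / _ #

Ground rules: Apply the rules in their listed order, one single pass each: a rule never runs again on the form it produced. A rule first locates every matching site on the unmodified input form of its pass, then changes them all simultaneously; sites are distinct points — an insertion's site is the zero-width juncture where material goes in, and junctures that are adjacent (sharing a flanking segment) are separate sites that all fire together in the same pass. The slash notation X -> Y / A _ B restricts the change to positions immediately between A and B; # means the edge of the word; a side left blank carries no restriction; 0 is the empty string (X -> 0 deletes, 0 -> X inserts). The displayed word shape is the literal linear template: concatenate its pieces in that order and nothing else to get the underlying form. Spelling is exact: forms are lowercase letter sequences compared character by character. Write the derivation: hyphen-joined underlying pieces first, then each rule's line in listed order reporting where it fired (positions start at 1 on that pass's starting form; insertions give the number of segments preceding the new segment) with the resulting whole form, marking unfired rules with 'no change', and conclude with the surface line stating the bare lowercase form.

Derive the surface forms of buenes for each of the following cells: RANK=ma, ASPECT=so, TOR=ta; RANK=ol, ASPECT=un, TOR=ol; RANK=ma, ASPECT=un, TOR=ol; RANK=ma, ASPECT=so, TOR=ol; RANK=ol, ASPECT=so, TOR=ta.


cell RANK=ma, ASPECT=so, TOR=ta:
underlying: ul-buenes-des-av
1. p -> b, s -> z / _ Z: fires at position(s) 8: ulbuenezdesav
2. 0 -> i / C _ C #: no change
3. f -> v, k -> g, p -> b, s -> z / V _ V: fires at position(s) 11: ulbuenezdezav
4. b -> p, g -> k, v -> f / _ #: fires at position(s) 13: ulbuenezdezaf
surface: ulbuenezdezaf

cell RANK=ol, ASPECT=un, TOR=ol:
underlying: ziv-buenes-ba-l
1. p -> b, s -> z / _ Z: fires at position(s) 9: zivbuenezbal
2. 0 -> i / C _ C #: no change
3. f -> v, k -> g, p -> b, s -> z / V _ V: no change
4. b -> p, g -> k, v -> f / _ #: no change
surface: zivbuenezbal

cell RANK=ma, ASPECT=un, TOR=ol:
underlying: ziv-buenes-des-l
1. p -> b, s -> z / _ Z: fires at position(s) 9: zivbuenezdesl
2. 0 -> i / C _ C #: inserts after position(s) 12: zivbuenezdesil
3. f -> v, k -> g, p -> b, s -> z / V _ V: fires at position(s) 12: zivbuenezdezil
4. b -> p, g -> k, v -> f / _ #: no change
surface: zivbuenezdezil

cell RANK=ma, ASPECT=so, TOR=ol:
underlying: ul-buenes-des-l
1. p -> b, s -> z / _ Z: fires at position(s) 8: ulbuenezdesl
2. 0 -> i / C _ C #: inserts after position(s) 11: ulbuenezdesil
3. f -> v, k -> g, p -> b, s -> z / V _ V: fires at position(s) 11: ulbuenezdezil
4. b -> p, g -> k, v -> f / _ #: no change
surface: ulbuenezdezil

cell RANK=ol, ASPECT=so, TOR=ta:
underlying: ul-buenes-ba-av
1. p -> b, s -> z / _ Z: fires at position(s) 8: ulbuenezbaav
2. 0 -> i / C _ C #: no change
3. f -> v, k -> g, p -> b, s -> z / V _ V: no change
4. b -> p, g -> k, v -> f / _ #: fires at position(s) 12: ulbuenezbaaf
surface: ulbuenezbaaf


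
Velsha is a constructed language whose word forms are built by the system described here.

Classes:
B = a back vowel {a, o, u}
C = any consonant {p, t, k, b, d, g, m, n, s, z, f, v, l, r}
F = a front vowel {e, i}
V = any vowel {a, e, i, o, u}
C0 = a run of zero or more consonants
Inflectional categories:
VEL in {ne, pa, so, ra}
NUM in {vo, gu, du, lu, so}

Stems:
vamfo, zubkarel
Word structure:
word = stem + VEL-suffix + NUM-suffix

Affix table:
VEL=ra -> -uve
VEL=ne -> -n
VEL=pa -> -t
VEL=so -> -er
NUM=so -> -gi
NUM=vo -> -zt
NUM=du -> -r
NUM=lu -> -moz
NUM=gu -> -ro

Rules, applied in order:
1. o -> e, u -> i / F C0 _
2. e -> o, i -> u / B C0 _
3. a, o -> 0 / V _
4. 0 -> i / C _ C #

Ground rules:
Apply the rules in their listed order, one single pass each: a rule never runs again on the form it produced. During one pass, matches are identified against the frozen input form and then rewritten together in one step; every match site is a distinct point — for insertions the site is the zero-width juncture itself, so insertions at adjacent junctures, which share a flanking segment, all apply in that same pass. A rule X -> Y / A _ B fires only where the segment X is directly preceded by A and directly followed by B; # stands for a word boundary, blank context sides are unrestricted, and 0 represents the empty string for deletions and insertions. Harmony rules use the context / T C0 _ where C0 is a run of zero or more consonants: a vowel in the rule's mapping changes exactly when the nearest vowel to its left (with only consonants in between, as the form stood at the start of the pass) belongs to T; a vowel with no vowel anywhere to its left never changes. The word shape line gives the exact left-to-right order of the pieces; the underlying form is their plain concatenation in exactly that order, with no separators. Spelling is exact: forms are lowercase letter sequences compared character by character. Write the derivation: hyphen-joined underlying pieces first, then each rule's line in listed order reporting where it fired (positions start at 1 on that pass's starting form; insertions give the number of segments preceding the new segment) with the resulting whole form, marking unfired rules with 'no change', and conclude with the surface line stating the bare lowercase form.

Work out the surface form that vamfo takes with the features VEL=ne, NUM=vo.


underlying: vamfo-n-zt
1. o -> e, u -> i / F C0 _: no change
2. e -> o, i -> u / B C0 _: no change
3. a, o -> 0 / V _: no change
4. 0 -> i / C _ C #: inserts after position(s) 7: vamfonzit
surface: vamfonzit


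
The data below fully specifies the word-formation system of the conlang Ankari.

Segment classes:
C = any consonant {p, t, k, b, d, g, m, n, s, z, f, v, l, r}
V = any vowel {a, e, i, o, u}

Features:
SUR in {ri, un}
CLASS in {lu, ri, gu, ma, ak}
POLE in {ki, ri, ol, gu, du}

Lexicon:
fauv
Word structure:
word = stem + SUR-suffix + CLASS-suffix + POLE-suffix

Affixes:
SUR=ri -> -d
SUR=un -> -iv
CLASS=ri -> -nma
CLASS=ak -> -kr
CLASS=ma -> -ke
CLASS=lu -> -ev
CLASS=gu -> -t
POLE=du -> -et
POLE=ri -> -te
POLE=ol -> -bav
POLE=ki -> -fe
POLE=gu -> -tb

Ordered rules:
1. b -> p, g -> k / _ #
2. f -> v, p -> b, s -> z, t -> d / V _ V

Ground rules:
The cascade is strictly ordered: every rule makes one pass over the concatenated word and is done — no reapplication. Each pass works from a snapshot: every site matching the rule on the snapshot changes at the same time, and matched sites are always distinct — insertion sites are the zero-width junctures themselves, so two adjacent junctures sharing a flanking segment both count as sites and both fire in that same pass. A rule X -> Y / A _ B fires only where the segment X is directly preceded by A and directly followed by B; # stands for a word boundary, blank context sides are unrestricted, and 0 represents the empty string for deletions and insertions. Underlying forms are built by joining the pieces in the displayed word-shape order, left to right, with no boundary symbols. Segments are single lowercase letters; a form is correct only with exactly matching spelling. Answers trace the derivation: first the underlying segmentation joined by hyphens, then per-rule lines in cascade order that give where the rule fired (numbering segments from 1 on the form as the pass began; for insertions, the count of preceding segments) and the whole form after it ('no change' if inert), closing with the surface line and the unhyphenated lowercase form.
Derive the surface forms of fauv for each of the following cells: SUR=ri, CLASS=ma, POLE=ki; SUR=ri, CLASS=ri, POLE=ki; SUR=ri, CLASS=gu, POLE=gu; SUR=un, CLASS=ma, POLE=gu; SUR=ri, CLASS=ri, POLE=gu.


cell SUR=ri, CLASS=ma, POLE=ki:
underlying: fauv-d-ke-fe
1. b -> p, g -> k / _ #: no change
2. f -> v, p -> b, s -> z, t -> d / V _ V: fires at position(s) 8: fauvdkeve
surface: fauvdkeve

cell SUR=ri, CLASS=ri, POLE=ki:
underlying: fauv-d-nma-fe
1. b -> p, g -> k / _ #: no change
2. f -> v, p -> b, s -> z, t -> d / V _ V: fires at position(s) 9: fauvdnmave
surface: fauvdnmave

cell SUR=ri, CLASS=gu, POLE=gu:
underlying: fauv-d-t-tb
1. b -> p, g -> k / _ #: fires at position(s) 8: fauvdttp
2. f -> v, p -> b, s -> z, t -> d / V _ V: no change
surface: fauvdttp

cell SUR=un, CLASS=ma, POLE=gu:
underlying: fauv-iv-ke-tb
1. b -> p, g -> k / _ #: fires at position(s) 10: fauvivketp
2. f -> v, p -> b, s -> z, t -> d / V _ V: no change
surface: fauvivketp

cell SUR=ri, CLASS=ri, POLE=gu:
underlying: fauv-d-nma-tb
1. b -> p, g -> k / _ #: fires at position(s) 10: fauvdnmatp
2. f -> v, p -> b, s -> z, t -> d / V _ V: no change
surface: fauvdnmatp


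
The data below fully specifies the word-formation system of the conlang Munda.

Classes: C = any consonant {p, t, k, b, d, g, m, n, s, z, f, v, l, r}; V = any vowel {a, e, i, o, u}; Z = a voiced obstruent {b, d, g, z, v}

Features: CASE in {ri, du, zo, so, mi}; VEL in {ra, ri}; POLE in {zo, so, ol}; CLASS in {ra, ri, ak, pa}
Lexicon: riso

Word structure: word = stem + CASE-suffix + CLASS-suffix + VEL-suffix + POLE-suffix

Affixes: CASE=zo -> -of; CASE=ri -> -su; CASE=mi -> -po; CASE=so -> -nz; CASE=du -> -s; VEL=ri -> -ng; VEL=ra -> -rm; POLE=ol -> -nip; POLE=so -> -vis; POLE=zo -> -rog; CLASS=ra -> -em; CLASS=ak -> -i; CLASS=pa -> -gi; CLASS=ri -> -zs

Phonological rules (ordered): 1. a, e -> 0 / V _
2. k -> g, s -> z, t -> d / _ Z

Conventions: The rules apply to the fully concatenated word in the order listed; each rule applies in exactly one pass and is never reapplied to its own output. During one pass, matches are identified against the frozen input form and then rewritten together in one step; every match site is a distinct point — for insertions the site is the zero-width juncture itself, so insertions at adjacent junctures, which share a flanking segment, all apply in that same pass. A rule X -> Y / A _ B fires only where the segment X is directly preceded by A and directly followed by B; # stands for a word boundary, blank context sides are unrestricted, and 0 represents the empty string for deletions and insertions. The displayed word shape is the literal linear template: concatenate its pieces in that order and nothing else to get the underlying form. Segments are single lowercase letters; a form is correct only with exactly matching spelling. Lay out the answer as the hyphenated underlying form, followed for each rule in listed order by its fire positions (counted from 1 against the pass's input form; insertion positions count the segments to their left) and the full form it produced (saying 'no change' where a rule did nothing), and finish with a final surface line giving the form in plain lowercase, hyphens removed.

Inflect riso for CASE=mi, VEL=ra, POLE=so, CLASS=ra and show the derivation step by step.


underlying: riso-po-em-rm-vis
1. a, e -> 0 / V _: fires at position(s) 7: risopomrmvis
2. k -> g, s -> z, t -> d / _ Z: no change
surface: risopomrmvis


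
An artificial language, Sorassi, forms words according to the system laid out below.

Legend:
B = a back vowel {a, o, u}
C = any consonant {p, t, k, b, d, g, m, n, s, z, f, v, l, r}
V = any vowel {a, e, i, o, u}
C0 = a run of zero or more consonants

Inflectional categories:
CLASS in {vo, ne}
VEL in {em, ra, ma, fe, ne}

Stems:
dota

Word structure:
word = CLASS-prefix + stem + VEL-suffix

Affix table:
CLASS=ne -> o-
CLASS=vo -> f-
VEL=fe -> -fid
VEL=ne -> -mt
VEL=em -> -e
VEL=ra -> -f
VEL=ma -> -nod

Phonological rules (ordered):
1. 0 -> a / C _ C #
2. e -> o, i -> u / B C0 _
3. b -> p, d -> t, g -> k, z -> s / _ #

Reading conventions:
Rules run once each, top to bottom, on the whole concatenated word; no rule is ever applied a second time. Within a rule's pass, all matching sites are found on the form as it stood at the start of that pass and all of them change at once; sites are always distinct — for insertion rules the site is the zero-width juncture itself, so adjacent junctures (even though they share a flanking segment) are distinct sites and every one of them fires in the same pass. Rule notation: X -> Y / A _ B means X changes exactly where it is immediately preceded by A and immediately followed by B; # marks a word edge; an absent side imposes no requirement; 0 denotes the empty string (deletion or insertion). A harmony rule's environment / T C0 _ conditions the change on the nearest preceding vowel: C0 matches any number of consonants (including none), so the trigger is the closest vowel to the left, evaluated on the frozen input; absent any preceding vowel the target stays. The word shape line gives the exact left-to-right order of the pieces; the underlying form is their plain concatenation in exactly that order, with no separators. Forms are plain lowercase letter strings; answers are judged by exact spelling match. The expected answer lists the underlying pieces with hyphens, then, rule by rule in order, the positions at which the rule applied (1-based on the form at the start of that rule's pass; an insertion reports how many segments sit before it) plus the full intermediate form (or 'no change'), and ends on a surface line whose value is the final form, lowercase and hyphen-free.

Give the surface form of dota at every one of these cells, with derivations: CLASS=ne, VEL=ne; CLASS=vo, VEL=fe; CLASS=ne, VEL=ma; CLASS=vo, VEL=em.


cell CLASS=ne, VEL=ne:
underlying: o-dota-mt
1. 0 -> a / C _ C #: inserts after position(s) 6: odotamat
2. e -> o, i -> u / B C0 _: no change
3. b -> p, d -> t, g -> k, z -> s / _ #: no change
surface: odotamat

cell CLASS=vo, VEL=fe:
underlying: f-dota-fid
1. 0 -> a / C _ C #: no change
2. e -> o, i -> u / B C0 _: fires at position(s) 7: fdotafud
3. b -> p, d -> t, g -> k, z -> s / _ #: fires at position(s) 8: fdotafut
surface: fdotafut

cell CLASS=ne, VEL=ma:
underlying: o-dota-nod
1. 0 -> a / C _ C #: no change
2. e -> o, i -> u / B C0 _: no change
3. b -> p, d -> t, g -> k, z -> s / _ #: fires at position(s) 8: odotanot
surface: odotanot

cell CLASS=vo, VEL=em:
underlying: f-dota-e
1. 0 -> a / C _ C #: no change
2. e -> o, i -> u / B C0 _: fires at position(s) 6: fdotao
3. b -> p, d -> t, g -> k, z -> s / _ #: no change
surface: fdotao


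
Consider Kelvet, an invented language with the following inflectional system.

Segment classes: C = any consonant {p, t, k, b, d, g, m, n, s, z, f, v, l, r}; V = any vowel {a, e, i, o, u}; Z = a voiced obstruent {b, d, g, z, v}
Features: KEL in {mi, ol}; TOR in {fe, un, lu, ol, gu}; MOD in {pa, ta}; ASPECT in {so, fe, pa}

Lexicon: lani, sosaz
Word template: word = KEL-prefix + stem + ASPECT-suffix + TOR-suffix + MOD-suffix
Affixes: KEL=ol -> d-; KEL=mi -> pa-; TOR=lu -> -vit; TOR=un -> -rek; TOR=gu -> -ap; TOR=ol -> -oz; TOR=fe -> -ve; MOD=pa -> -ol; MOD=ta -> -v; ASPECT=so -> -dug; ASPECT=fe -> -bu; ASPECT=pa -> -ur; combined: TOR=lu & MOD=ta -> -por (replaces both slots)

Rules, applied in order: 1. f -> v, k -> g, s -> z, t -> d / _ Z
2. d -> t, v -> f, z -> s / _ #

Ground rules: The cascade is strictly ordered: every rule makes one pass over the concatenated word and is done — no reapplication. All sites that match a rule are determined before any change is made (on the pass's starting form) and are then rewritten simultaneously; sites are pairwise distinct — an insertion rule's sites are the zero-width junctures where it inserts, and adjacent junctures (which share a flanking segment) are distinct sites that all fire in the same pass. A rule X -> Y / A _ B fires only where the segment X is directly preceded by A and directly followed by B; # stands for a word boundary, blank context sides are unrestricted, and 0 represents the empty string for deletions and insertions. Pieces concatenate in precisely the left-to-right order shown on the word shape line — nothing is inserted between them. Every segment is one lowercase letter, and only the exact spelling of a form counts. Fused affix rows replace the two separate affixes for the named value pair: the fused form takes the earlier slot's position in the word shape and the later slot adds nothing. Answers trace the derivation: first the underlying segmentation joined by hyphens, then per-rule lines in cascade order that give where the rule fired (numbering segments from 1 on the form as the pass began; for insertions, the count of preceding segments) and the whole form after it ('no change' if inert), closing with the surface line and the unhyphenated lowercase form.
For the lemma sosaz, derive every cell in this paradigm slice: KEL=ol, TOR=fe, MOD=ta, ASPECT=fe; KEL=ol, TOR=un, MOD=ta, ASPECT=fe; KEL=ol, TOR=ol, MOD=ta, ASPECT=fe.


cell KEL=ol, TOR=fe, MOD=ta, ASPECT=fe:
underlying: d-sosaz-bu-ve-v
1. f -> v, k -> g, s -> z, t -> d / _ Z: no change
2. d -> t, v -> f, z -> s / _ #: fires at position(s) 11: dsosazbuvef
surface: dsosazbuvef

cell KEL=ol, TOR=un, MOD=ta, ASPECT=fe:
underlying: d-sosaz-bu-rek-v
1. f -> v, k -> g, s -> z, t -> d / _ Z: fires at position(s) 11: dsosazburegv
2. d -> t, v -> f, z -> s / _ #: fires at position(s) 12: dsosazburegf
surface: dsosazburegf

cell KEL=ol, TOR=ol, MOD=ta, ASPECT=fe:
underlying: d-sosaz-bu-oz-v
1. f -> v, k -> g, s -> z, t -> d / _ Z: no change
2. d -> t, v -> f, z -> s / _ #: fires at position(s) 11: dsosazbuozf
surface: dsosazbuozf


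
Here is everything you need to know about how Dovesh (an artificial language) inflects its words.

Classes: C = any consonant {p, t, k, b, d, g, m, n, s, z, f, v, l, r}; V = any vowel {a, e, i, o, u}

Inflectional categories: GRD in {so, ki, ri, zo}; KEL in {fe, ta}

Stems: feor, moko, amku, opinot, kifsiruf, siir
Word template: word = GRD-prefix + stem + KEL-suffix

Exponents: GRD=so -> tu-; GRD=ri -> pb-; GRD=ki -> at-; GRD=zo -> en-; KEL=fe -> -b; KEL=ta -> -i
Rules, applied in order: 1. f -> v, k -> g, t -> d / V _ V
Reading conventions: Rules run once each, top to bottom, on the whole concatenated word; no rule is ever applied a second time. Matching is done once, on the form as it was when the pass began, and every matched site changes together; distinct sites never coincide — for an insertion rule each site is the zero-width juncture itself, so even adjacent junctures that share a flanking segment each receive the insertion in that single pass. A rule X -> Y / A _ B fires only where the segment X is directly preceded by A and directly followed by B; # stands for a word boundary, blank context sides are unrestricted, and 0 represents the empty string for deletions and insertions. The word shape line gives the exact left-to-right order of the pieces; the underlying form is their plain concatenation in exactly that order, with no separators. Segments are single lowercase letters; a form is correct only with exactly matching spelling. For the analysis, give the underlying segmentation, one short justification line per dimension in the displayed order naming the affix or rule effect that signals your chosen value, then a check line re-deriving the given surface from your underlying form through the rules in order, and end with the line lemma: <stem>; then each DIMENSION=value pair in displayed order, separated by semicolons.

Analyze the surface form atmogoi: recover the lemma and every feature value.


underlying: at-moko-i
GRD=ki - signalled by the affix at-
KEL=ta - signalled by the affix -i
check: atmokoi -> atmogoi
lemma: moko; GRD=ki; KEL=ta


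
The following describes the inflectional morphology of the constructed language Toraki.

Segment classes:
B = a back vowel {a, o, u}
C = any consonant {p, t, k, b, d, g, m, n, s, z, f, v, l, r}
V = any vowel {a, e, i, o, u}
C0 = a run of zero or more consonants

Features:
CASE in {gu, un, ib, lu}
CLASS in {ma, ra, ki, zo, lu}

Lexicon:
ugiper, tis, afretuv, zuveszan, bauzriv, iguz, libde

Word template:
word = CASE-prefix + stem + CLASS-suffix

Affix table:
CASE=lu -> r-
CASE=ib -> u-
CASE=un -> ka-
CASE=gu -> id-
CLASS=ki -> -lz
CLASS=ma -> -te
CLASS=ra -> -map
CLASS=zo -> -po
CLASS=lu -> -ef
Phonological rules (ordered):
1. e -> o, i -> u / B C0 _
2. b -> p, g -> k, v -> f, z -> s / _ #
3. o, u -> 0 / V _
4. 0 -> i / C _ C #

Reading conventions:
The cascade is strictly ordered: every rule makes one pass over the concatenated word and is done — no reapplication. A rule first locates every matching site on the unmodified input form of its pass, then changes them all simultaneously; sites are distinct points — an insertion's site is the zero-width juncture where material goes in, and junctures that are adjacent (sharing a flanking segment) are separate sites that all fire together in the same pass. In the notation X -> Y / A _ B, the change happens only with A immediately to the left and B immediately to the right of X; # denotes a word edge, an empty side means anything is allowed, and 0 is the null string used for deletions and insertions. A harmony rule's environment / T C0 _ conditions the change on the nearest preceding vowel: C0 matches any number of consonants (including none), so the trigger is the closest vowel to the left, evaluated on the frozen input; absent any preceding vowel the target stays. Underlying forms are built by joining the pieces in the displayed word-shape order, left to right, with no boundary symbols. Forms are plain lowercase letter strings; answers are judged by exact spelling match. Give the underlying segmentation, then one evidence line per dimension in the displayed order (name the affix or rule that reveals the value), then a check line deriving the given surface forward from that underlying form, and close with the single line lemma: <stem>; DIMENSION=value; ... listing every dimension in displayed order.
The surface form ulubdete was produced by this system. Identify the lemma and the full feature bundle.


underlying: u-libde-te
CASE=ib - signalled by the affix u-
CLASS=ma - signalled by the affix -te
check: ulibdete -> ulubdete -> ulubdete -> ulubdete -> ulubdete
lemma: libde; CASE=ib; CLASS=ma


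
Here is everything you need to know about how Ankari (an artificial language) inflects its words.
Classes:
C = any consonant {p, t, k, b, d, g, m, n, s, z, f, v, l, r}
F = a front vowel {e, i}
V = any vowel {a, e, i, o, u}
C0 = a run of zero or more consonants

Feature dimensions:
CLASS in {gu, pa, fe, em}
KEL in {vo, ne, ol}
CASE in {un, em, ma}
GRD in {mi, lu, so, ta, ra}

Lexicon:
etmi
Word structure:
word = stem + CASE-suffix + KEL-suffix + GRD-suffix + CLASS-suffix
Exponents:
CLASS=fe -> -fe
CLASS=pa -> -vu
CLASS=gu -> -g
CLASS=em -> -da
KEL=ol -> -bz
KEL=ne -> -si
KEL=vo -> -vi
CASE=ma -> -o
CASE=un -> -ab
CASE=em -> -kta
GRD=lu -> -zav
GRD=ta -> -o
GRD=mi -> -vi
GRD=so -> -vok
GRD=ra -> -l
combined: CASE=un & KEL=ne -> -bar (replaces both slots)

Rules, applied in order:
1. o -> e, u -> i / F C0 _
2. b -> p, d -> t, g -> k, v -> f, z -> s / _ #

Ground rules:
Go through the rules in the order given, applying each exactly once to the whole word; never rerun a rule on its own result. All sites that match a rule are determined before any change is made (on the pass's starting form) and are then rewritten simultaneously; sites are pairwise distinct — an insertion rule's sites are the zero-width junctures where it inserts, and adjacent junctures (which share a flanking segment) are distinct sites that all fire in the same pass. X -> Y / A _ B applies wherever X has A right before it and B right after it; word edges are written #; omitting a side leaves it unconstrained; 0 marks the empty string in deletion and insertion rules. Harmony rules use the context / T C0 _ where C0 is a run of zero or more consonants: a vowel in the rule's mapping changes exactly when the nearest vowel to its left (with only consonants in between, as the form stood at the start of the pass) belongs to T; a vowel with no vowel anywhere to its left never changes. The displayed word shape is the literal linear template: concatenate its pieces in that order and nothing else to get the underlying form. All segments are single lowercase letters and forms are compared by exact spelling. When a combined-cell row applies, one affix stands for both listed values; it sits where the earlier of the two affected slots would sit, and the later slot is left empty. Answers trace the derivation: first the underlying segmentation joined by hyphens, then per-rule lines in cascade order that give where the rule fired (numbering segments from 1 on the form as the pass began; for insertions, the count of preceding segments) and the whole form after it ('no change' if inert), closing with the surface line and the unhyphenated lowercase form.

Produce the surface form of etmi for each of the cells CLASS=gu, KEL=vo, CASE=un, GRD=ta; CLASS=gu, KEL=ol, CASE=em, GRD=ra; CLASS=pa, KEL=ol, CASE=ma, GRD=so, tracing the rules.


cell CLASS=gu, KEL=vo, CASE=un, GRD=ta:
underlying: etmi-ab-vi-o-g
1. o -> e, u -> i / F C0 _: fires at position(s) 9: etmiabvieg
2. b -> p, d -> t, g -> k, v -> f, z -> s / _ #: fires at position(s) 10: etmiabviek
surface: etmiabviek

cell CLASS=gu, KEL=ol, CASE=em, GRD=ra:
underlying: etmi-kta-bz-l-g
1. o -> e, u -> i / F C0 _: no change
2. b -> p, d -> t, g -> k, v -> f, z -> s / _ #: fires at position(s) 11: etmiktabzlk
surface: etmiktabzlk

cell CLASS=pa, KEL=ol, CASE=ma, GRD=so:
underlying: etmi-o-bz-vok-vu
1. o -> e, u -> i / F C0 _: fires at position(s) 5: etmiebzvokvu
2. b -> p, d -> t, g -> k, v -> f, z -> s / _ #: no change
surface: etmiebzvokvu


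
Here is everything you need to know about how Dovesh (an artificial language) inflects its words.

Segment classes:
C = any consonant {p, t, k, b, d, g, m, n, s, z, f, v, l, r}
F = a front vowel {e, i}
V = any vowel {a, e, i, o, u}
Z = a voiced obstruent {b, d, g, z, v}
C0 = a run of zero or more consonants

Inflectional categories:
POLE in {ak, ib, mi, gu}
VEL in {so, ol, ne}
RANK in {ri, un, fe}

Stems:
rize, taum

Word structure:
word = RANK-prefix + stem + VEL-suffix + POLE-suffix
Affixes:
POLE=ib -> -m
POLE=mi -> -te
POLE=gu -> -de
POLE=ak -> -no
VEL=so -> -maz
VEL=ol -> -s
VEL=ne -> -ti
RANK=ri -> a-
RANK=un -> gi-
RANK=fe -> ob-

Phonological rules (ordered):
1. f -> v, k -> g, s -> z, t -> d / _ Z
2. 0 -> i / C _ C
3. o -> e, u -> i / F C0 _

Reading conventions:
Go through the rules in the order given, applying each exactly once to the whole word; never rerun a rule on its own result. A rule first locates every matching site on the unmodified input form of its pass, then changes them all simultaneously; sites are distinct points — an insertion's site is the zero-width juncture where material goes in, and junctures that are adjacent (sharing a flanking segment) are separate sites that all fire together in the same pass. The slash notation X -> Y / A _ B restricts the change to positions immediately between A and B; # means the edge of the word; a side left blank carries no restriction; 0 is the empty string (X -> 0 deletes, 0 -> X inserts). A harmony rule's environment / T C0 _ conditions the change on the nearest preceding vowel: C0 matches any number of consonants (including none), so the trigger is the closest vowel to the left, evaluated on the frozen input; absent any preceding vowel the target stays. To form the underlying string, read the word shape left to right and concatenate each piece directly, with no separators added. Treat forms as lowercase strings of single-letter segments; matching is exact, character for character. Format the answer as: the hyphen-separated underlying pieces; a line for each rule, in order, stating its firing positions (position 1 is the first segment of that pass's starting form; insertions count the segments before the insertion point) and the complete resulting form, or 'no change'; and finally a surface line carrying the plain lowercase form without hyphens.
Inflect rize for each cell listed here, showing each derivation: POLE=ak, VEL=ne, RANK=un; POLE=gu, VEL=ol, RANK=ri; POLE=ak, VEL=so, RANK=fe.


cell POLE=ak, VEL=ne, RANK=un:
underlying: gi-rize-ti-no
1. f -> v, k -> g, s -> z, t -> d / _ Z: no change
2. 0 -> i / C _ C: no change
3. o -> e, u -> i / F C0 _: fires at position(s) 10: girizetine
surface: girizetine

cell POLE=gu, VEL=ol, RANK=ri:
underlying: a-rize-s-de
1. f -> v, k -> g, s -> z, t -> d / _ Z: fires at position(s) 6: arizezde
2. 0 -> i / C _ C: inserts after position(s) 6: arizezide
3. o -> e, u -> i / F C0 _: no change
surface: arizezide

cell POLE=ak, VEL=so, RANK=fe:
underlying: ob-rize-maz-no
1. f -> v, k -> g, s -> z, t -> d / _ Z: no change
2. 0 -> i / C _ C: inserts after position(s) 2, 9: obirizemazino
3. o -> e, u -> i / F C0 _: fires at position(s) 13: obirizemazine
surface: obirizemazine
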